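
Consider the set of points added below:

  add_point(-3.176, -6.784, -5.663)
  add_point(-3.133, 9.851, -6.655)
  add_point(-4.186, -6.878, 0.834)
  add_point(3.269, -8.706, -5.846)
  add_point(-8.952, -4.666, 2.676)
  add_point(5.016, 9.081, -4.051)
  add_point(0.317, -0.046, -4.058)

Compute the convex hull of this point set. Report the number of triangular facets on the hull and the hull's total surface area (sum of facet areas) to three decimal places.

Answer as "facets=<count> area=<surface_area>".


Points on the hull: [0, 1, 2, 3, 4, 5] (6 of 7).

Triangle areas on the boundary:
  f1: (p1, p5, p4) → 77.9873
  f2: (p1, p3, p5) → 77.1006
  f3: (p0, p1, p4) → 85.3065
  f4: (p0, p1, p3) → 53.7995
  f5: (p2, p5, p4) → 52.3265
  f6: (p2, p3, p5) → 90.0230
  f7: (p2, p0, p4) → 16.3233
  f8: (p2, p0, p3) → 21.7989
Σ area = 474.666

Check V−E+F: 6 − 12 + 8 = 2.

facets=8 area=474.666


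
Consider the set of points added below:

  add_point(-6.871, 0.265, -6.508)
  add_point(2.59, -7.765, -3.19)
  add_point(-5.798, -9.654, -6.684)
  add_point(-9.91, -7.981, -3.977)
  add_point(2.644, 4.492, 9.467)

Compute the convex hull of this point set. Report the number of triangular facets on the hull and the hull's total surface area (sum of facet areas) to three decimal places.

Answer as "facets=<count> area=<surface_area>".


facets=6 area=397.352

Extreme-point indices: [0, 1, 2, 3, 4] — 5 of 5 on the boundary.

Area of each hull facet:
  f1: (p0, p4, p3) → 86.4094
  f2: (p0, p2, p3) → 23.6133
  f3: (p1, p4, p3) → 110.1545
  f4: (p1, p2, p3) → 21.5073
  f5: (p1, p0, p4) → 109.6534
  f6: (p1, p0, p2) → 46.0141
Σ area = 397.352

Check V−E+F: 5 − 9 + 6 = 2.


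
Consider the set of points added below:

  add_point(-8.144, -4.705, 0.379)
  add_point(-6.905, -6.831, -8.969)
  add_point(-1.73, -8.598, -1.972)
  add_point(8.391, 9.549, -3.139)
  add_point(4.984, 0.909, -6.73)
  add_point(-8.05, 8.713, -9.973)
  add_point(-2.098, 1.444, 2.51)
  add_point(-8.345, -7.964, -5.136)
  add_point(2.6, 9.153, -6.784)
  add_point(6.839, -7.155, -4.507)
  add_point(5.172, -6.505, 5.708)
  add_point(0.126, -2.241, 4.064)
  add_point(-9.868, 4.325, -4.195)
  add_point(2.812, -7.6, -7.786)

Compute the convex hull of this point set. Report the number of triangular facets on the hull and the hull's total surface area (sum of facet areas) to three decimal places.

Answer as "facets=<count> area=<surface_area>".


Points on the hull: [0, 1, 2, 3, 4, 5, 6, 7, 8, 9, 10, 11, 12, 13] (14 of 14).

Per-facet area ½‖(b−a)×(c−a)‖:
  f1: (p6, p3, p12) → 76.1266
  f2: (p6, p10, p3) → 80.8962
  f3: (p5, p3, p12) → 66.5940
  f4: (p7, p5, p12) → 40.4287
  f5: (p7, p5, p1) → 31.6637
  f6: (p9, p10, p3) → 86.5647
  f7: (p9, p10, p2) → 42.6384
  f8: (p0, p10, p2) → 40.4225
  f9: (p0, p7, p2) → 22.0559
  f10: (p0, p6, p12) → 42.0398
  f11: (p0, p7, p12) → 32.8483
  f12: (p13, p9, p2) → 19.4016
  f13: (p13, p7, p2) → 26.8386
  f14: (p13, p7, p1) → 20.4108
  f15: (p13, p5, p1) → 75.7118
  f16: (p11, p6, p10) → 5.0214
  f17: (p11, p0, p10) → 25.9353
  f18: (p11, p0, p6) → 20.1090
  f19: (p8, p5, p3) → 10.2115
  f20: (p4, p13, p5) → 66.4768
  f21: (p4, p8, p5) → 46.4642
  f22: (p4, p8, p3) → 28.9165
  f23: (p4, p9, p3) → 32.4539
  f24: (p4, p13, p9) → 21.6191
Σ area = 961.849

Check V−E+F: 14 − 36 + 24 = 2.

facets=24 area=961.849


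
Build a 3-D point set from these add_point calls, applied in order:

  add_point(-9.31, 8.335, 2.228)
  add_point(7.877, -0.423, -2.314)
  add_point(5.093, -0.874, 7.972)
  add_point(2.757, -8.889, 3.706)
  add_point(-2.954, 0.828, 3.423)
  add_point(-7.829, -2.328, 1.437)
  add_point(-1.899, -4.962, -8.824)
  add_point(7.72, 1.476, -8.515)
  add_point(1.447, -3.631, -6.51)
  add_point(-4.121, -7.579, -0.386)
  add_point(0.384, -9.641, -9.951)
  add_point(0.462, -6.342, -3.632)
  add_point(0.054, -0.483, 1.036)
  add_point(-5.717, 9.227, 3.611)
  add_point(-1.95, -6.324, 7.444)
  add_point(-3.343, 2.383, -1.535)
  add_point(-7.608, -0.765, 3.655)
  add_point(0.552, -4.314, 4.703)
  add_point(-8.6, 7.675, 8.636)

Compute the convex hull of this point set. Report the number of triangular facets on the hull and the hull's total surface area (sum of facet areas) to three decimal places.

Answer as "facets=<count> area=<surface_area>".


facets=22 area=935.267

Hull vertices (13/19): indices [0, 1, 2, 3, 5, 6, 7, 9, 10, 13, 14, 16, 18].

Per-facet area ½‖(b−a)×(c−a)‖:
  f1: (p3, p10, p1) → 73.8077
  f2: (p7, p10, p1) → 43.0997
  f3: (p5, p18, p0) → 34.9461
  f4: (p2, p3, p1) → 47.0606
  f5: (p2, p7, p1) → 12.8958
  f6: (p6, p7, p0) → 108.5468
  f7: (p6, p7, p10) → 30.5442
  f8: (p6, p5, p0) → 61.5429
  f9: (p6, p5, p10) → 26.3699
  f10: (p9, p3, p10) → 43.5937
  f11: (p9, p5, p10) → 28.0993
  f12: (p14, p2, p18) → 67.6825
  f13: (p14, p2, p3) → 27.8528
  f14: (p14, p9, p3) → 24.4491
  f15: (p14, p9, p5) → 26.7101
  f16: (p13, p2, p18) → 46.1421
  f17: (p13, p2, p7) → 125.6006
  f18: (p13, p18, p0) → 11.6062
  f19: (p13, p7, p0) → 36.9111
  f20: (p16, p5, p18) → 5.9609
  f21: (p16, p14, p18) → 39.8896
  f22: (p16, p14, p5) → 11.9557
Σ area = 935.267

Check V−E+F: 13 − 33 + 22 = 2.


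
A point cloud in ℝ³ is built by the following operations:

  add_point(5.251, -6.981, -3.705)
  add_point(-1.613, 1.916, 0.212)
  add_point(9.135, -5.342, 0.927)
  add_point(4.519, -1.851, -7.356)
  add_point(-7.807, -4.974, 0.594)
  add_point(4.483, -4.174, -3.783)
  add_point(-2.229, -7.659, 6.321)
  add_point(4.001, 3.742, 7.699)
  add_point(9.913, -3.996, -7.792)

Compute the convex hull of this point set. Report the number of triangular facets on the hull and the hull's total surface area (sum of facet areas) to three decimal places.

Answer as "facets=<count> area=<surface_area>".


facets=12 area=526.401

Hull vertices (8/9): indices [0, 1, 2, 3, 4, 6, 7, 8].

Area of each hull facet:
  f1: (p6, p7, p4) → 54.7617
  f2: (p2, p7, p8) → 48.8758
  f3: (p2, p6, p7) → 70.4729
  f4: (p1, p7, p4) → 38.1993
  f5: (p0, p6, p4) → 52.0922
  f6: (p0, p2, p8) → 21.4521
  f7: (p0, p2, p6) → 38.3765
  f8: (p3, p7, p8) → 45.5344
  f9: (p3, p1, p7) → 47.6108
  f10: (p3, p1, p4) → 47.8419
  f11: (p3, p0, p4) → 43.9851
  f12: (p3, p0, p8) → 17.1984
Σ area = 526.401

Euler characteristic 8−18+12 = 2 ✓


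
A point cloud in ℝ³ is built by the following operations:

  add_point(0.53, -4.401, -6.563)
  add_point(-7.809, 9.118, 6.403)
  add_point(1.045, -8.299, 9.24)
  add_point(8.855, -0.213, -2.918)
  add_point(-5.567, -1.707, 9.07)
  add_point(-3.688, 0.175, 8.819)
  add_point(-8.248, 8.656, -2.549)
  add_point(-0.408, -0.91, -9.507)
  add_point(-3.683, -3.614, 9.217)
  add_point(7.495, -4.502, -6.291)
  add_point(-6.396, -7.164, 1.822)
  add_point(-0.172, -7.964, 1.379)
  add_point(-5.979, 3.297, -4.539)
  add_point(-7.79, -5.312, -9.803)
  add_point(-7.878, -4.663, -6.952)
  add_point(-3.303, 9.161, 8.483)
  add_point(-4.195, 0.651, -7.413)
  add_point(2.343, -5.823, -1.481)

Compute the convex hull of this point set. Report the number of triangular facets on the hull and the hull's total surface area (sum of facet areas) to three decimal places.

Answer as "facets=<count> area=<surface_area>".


13 of the 18 inputs are extreme points: [1, 2, 3, 4, 6, 7, 8, 9, 10, 11, 13, 14, 15].

Facet areas (half cross-product norm):
  f1: (p15, p3, p6) → 110.2096
  f2: (p15, p2, p3) → 137.2723
  f3: (p7, p3, p6) → 80.1817
  f4: (p7, p13, p6) → 60.6354
  f5: (p14, p13, p6) → 17.5668
  f6: (p14, p10, p13) → 6.8919
  f7: (p11, p10, p13) → 37.2010
  f8: (p11, p10, p2) → 24.9477
  f9: (p9, p7, p13) → 33.3466
  f10: (p9, p11, p13) → 76.3246
  f11: (p9, p7, p3) → 25.8447
  f12: (p9, p11, p2) → 37.0749
  f13: (p9, p2, p3) → 46.5088
  f14: (p8, p10, p2) → 28.6968
  f15: (p8, p4, p10) → 11.5944
  f16: (p8, p15, p2) → 31.1786
  f17: (p8, p4, p15) → 12.4195
  f18: (p1, p15, p6) → 19.7414
  f19: (p1, p4, p15) → 27.1794
  f20: (p1, p4, p10) → 48.2141
  f21: (p1, p14, p6) → 58.7345
  f22: (p1, p14, p10) → 78.4308
Σ area = 1010.196

Euler characteristic 13−33+22 = 2 ✓

facets=22 area=1010.196


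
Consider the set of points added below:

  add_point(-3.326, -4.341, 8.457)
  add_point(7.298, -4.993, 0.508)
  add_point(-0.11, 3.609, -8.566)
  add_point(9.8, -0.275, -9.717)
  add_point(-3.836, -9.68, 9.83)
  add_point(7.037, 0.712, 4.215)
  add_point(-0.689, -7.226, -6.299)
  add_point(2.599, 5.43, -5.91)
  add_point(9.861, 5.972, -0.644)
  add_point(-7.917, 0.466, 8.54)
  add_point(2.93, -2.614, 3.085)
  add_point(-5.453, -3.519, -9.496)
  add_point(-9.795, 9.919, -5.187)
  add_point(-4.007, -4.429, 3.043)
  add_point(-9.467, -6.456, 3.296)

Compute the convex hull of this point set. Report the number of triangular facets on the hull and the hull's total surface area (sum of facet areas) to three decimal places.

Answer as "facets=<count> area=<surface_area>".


Hull vertices (13/15): indices [0, 1, 2, 3, 4, 5, 6, 7, 8, 9, 11, 12, 14].

Area of each hull facet:
  f1: (p9, p8, p12) → 158.2891
  f2: (p7, p8, p12) → 42.0087
  f3: (p7, p3, p12) → 29.1694
  f4: (p7, p3, p8) → 42.2401
  f5: (p1, p3, p8) → 55.1372
  f6: (p2, p3, p12) → 16.9864
  f7: (p2, p11, p12) → 53.9016
  f8: (p2, p11, p3) → 46.3936
  f9: (p5, p9, p8) → 50.4896
  f10: (p5, p1, p8) → 25.5930
  f11: (p5, p1, p4) → 51.6684
  f12: (p14, p9, p4) → 39.2778
  f13: (p14, p11, p12) → 99.9638
  f14: (p14, p9, p12) → 73.8266
  f15: (p6, p11, p3) → 44.0356
  f16: (p6, p1, p3) → 58.7170
  f17: (p6, p1, p4) → 79.8604
  f18: (p6, p14, p4) → 59.7378
  f19: (p6, p14, p11) → 43.9388
  f20: (p0, p9, p4) → 14.2812
  f21: (p0, p5, p4) → 28.1738
  f22: (p0, p5, p9) → 39.0850
Σ area = 1152.775

Check V−E+F: 13 − 33 + 22 = 2.

facets=22 area=1152.775


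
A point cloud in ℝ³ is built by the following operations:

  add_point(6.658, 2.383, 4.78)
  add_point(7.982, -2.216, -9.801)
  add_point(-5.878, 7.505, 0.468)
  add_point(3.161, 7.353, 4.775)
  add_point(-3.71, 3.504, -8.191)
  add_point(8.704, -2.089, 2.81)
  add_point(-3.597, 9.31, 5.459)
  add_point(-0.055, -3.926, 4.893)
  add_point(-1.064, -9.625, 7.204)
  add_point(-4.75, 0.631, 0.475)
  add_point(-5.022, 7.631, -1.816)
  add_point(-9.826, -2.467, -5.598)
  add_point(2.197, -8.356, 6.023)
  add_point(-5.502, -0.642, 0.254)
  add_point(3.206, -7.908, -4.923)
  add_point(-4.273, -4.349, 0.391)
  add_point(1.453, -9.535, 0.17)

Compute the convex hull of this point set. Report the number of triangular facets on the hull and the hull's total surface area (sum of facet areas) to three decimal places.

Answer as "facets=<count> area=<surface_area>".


Extreme-point indices: [0, 1, 2, 3, 4, 5, 6, 8, 10, 11, 12, 14, 16] — 13 of 17 on the boundary.

Area of each hull facet:
  f1: (p8, p6, p11) → 136.9241
  f2: (p4, p1, p11) → 54.7698
  f3: (p3, p8, p6) → 62.4123
  f4: (p16, p8, p11) → 53.8114
  f5: (p2, p6, p11) → 21.1276
  f6: (p0, p1, p5) → 31.2479
  f7: (p0, p3, p1) → 44.5696
  f8: (p0, p3, p8) → 40.8521
  f9: (p10, p4, p1) → 44.1445
  f10: (p10, p3, p1) → 91.1659
  f11: (p10, p3, p6) → 26.8564
  f12: (p10, p2, p6) → 5.3401
  f13: (p10, p4, p11) → 34.4186
  f14: (p10, p2, p11) → 14.3238
  f15: (p12, p16, p5) → 28.6578
  f16: (p12, p16, p8) → 11.0093
  f17: (p12, p0, p5) → 25.0504
  f18: (p12, p0, p8) → 15.7063
  f19: (p14, p1, p5) → 48.2663
  f20: (p14, p16, p5) → 29.6265
  f21: (p14, p1, p11) → 61.2568
  f22: (p14, p16, p11) → 39.4239
Σ area = 920.961

Check V−E+F: 13 − 33 + 22 = 2.

facets=22 area=920.961


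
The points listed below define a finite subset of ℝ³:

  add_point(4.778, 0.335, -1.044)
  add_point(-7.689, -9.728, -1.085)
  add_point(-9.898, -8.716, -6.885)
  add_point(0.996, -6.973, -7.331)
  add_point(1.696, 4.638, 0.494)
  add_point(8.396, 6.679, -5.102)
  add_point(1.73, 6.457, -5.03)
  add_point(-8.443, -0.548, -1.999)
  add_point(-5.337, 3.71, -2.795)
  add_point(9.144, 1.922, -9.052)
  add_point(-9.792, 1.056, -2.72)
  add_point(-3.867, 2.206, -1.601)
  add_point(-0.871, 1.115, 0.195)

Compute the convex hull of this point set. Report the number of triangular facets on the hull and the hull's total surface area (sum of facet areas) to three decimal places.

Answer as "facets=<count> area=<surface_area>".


Extreme-point indices: [0, 1, 2, 3, 4, 5, 6, 7, 8, 9, 10, 12] — 12 of 13 on the boundary.

Area of each hull facet:
  f1: (p10, p1, p2) → 32.6046
  f2: (p3, p9, p2) → 42.0378
  f3: (p3, p1, p2) → 33.2881
  f4: (p6, p9, p2) → 91.8292
  f5: (p6, p10, p2) → 65.0121
  f6: (p0, p3, p1) → 56.7853
  f7: (p0, p12, p4) → 11.4078
  f8: (p0, p12, p1) → 34.7565
  f9: (p0, p3, p9) → 46.6279
  f10: (p5, p6, p9) → 20.6643
  f11: (p5, p6, p4) → 19.3894
  f12: (p5, p0, p9) → 25.3812
  f13: (p5, p0, p4) → 22.4861
  f14: (p8, p10, p4) → 11.3909
  f15: (p8, p6, p4) → 21.2386
  f16: (p8, p6, p10) → 6.4057
  f17: (p7, p10, p1) → 6.1622
  f18: (p7, p12, p1) → 37.0965
  f19: (p7, p10, p4) → 12.4140
  f20: (p7, p12, p4) → 11.8926
Σ area = 608.871

Check V−E+F: 12 − 30 + 20 = 2.

facets=20 area=608.871


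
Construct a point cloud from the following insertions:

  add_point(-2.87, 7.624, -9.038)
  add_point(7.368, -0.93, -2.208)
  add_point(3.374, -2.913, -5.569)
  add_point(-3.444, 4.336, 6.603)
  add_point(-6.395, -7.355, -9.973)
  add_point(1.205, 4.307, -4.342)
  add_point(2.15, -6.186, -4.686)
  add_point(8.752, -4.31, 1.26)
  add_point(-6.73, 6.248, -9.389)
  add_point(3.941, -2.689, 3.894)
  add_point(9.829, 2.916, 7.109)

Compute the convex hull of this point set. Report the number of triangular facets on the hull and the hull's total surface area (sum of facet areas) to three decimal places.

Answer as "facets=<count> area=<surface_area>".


10 of the 11 inputs are extreme points: [0, 1, 2, 3, 4, 6, 7, 8, 9, 10].

Facet areas (half cross-product norm):
  f1: (p0, p4, p8) → 26.5851
  f2: (p3, p4, p8) → 111.5846
  f3: (p3, p0, p8) → 32.8834
  f4: (p3, p0, p10) → 106.7921
  f5: (p1, p0, p10) → 72.5513
  f6: (p9, p3, p10) → 46.0405
  f7: (p9, p3, p4) → 94.4151
  f8: (p2, p0, p4) → 72.3480
  f9: (p2, p1, p0) → 34.6635
  f10: (p7, p2, p1) → 13.0490
  f11: (p7, p1, p10) → 23.5306
  f12: (p7, p9, p10) → 24.4119
  f13: (p6, p2, p4) → 17.5848
  f14: (p6, p7, p2) → 15.7379
  f15: (p6, p9, p4) → 35.0720
  f16: (p6, p7, p9) → 25.1339
Σ area = 752.384

Check V−E+F: 10 − 24 + 16 = 2.

facets=16 area=752.384


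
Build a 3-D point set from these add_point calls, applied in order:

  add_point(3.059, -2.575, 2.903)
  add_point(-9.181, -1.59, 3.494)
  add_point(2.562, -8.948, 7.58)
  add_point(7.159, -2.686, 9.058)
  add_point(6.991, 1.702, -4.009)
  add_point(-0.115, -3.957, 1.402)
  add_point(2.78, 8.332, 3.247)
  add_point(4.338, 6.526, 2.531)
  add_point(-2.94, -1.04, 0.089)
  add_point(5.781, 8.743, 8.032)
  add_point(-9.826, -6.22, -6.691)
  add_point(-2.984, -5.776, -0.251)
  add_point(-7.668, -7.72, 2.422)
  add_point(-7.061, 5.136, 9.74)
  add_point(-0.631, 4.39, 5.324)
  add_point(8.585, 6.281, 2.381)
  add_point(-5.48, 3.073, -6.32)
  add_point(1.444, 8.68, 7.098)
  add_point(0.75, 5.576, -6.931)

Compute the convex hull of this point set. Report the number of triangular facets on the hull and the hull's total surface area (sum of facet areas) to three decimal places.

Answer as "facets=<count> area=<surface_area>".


facets=22 area=1019.807

13 of the 19 inputs are extreme points: [1, 2, 3, 4, 6, 9, 10, 12, 13, 15, 16, 17, 18].

Facet areas (half cross-product norm):
  f1: (p16, p13, p10) → 83.0059
  f2: (p4, p2, p10) → 139.6277
  f3: (p12, p2, p10) → 41.5713
  f4: (p12, p13, p2) → 84.1258
  f5: (p18, p16, p10) → 23.8692
  f6: (p18, p4, p10) → 61.8578
  f7: (p18, p4, p15) → 31.2355
  f8: (p1, p13, p10) → 21.8259
  f9: (p1, p12, p10) → 30.3407
  f10: (p1, p12, p13) → 20.2496
  f11: (p3, p13, p2) → 63.7619
  f12: (p3, p9, p13) → 76.6762
  f13: (p3, p9, p15) → 36.8738
  f14: (p3, p4, p15) → 45.2002
  f15: (p3, p4, p2) → 54.3778
  f16: (p17, p9, p13) → 12.3348
  f17: (p17, p16, p13) → 74.0925
  f18: (p17, p18, p16) → 48.4582
  f19: (p6, p17, p9) → 9.0102
  f20: (p6, p17, p18) → 11.4878
  f21: (p6, p9, p15) → 16.4704
  f22: (p6, p18, p15) → 33.3541
Σ area = 1019.807

Check V−E+F: 13 − 33 + 22 = 2.


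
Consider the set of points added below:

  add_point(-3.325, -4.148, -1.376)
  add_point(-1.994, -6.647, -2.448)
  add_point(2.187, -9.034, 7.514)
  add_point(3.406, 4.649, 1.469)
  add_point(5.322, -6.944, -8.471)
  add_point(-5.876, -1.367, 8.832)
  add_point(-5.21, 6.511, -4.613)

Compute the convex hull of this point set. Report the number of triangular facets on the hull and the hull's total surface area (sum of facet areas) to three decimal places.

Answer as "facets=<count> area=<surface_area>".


facets=10 area=587.982

Points on the hull: [0, 1, 2, 3, 4, 5, 6] (7 of 7).

Per-facet area ½‖(b−a)×(c−a)‖:
  f1: (p3, p6, p5) → 70.1336
  f2: (p3, p2, p5) → 71.9166
  f3: (p3, p6, p4) → 81.6512
  f4: (p3, p2, p4) → 105.0010
  f5: (p1, p6, p4) → 64.6267
  f6: (p1, p2, p5) → 58.8553
  f7: (p1, p2, p4) → 50.4486
  f8: (p0, p6, p5) → 61.4756
  f9: (p0, p1, p5) → 12.5743
  f10: (p0, p1, p6) → 11.2996
Σ area = 587.982

Euler characteristic 7−15+10 = 2 ✓


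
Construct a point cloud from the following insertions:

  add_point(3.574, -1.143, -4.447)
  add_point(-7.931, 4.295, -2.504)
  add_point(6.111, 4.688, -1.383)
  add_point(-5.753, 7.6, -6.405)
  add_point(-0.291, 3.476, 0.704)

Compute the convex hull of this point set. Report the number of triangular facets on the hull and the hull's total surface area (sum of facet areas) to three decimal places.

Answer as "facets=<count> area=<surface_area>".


facets=6 area=189.945

Extreme-point indices: [0, 1, 2, 3, 4] — 5 of 5 on the boundary.

Area of each hull facet:
  f1: (p3, p0, p1) → 35.0103
  f2: (p3, p0, p2) → 44.3835
  f3: (p4, p0, p1) → 31.9086
  f4: (p4, p0, p2) → 22.6176
  f5: (p4, p3, p1) → 23.1261
  f6: (p4, p3, p2) → 32.8987
Σ area = 189.945

Euler: V−E+F = 5−9+6 = 2.


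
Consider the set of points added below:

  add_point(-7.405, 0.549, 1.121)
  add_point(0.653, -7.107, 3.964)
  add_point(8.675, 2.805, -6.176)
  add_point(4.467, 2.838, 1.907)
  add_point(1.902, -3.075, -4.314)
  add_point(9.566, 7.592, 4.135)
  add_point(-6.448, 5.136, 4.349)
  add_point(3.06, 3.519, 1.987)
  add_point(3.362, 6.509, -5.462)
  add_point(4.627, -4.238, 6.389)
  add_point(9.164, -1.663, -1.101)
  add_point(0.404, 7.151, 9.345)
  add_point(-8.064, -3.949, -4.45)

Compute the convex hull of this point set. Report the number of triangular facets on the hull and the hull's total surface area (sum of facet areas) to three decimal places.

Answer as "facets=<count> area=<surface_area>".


facets=18 area=766.826

Hull vertices (11/13): indices [0, 1, 2, 4, 5, 6, 8, 9, 10, 11, 12].

Per-facet area ½‖(b−a)×(c−a)‖:
  f1: (p9, p11, p5) → 61.2031
  f2: (p9, p11, p1) → 32.1780
  f3: (p4, p1, p12) → 45.8878
  f4: (p4, p2, p12) → 28.1092
  f5: (p8, p2, p12) → 49.2825
  f6: (p8, p11, p5) → 60.4346
  f7: (p8, p2, p5) → 35.7284
  f8: (p10, p9, p1) → 24.6924
  f9: (p10, p4, p1) → 37.0029
  f10: (p10, p4, p2) → 26.4866
  f11: (p10, p2, p5) → 35.3245
  f12: (p10, p9, p5) → 48.0885
  f13: (p6, p8, p12) → 84.0179
  f14: (p6, p8, p11) → 59.8480
  f15: (p6, p11, p1) → 60.7093
  f16: (p0, p1, p12) → 40.7091
  f17: (p0, p6, p12) → 5.7808
  f18: (p0, p6, p1) → 31.3422
Σ area = 766.826

Euler: V−E+F = 11−27+18 = 2.


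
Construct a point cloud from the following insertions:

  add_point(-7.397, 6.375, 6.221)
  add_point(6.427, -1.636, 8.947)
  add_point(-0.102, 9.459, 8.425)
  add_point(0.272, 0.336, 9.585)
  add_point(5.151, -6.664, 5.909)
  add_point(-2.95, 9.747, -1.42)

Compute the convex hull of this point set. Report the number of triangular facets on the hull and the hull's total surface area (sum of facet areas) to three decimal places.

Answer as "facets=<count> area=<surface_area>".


Points on the hull: [0, 1, 2, 3, 4, 5] (6 of 6).

Triangle areas on the boundary:
  f1: (p4, p5, p0) → 85.3304
  f2: (p4, p5, p1) → 53.7457
  f3: (p2, p5, p0) → 36.6574
  f4: (p2, p5, p1) → 64.6613
  f5: (p3, p4, p0) → 34.1647
  f6: (p3, p4, p1) → 19.4185
  f7: (p3, p2, p0) → 36.0671
  f8: (p3, p2, p1) → 28.2443
Σ area = 358.289

Euler characteristic 6−12+8 = 2 ✓

facets=8 area=358.289


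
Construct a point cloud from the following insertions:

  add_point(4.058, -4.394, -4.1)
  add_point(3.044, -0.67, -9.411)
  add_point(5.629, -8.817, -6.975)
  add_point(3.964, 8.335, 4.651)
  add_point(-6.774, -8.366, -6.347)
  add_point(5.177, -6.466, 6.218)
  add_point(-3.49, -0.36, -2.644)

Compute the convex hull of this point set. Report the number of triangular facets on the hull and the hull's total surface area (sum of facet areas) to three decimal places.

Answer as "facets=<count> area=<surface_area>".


Hull vertices (6/7): indices [1, 2, 3, 4, 5, 6].

Area of each hull facet:
  f1: (p5, p2, p4) → 82.9779
  f2: (p5, p3, p2) → 99.8456
  f3: (p1, p2, p4) → 52.5084
  f4: (p1, p3, p2) → 72.0112
  f5: (p6, p1, p4) → 44.1891
  f6: (p6, p1, p3) → 63.8780
  f7: (p6, p5, p4) → 64.7339
  f8: (p6, p5, p3) → 85.7389
Σ area = 565.883

Euler characteristic 6−12+8 = 2 ✓

facets=8 area=565.883


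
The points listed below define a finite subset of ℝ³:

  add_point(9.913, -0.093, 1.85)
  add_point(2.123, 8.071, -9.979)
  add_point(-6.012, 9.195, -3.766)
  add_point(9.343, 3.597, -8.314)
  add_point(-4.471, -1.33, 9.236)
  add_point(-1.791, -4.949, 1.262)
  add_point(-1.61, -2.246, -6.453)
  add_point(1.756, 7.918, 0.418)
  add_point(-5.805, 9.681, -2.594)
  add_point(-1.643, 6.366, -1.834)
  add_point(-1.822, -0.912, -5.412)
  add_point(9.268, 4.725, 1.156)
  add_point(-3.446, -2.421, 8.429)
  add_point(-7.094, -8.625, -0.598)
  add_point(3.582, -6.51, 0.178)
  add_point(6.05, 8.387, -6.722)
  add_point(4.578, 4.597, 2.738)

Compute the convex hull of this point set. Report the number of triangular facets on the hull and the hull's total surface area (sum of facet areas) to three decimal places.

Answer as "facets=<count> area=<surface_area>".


14 of the 17 inputs are extreme points: [0, 1, 2, 3, 4, 6, 7, 8, 11, 12, 13, 14, 15, 16].

Area of each hull facet:
  f1: (p4, p8, p13) → 99.5916
  f2: (p12, p4, p13) → 8.3531
  f3: (p12, p4, p0) → 9.8233
  f4: (p11, p4, p0) → 39.8040
  f5: (p11, p3, p0) → 23.4089
  f6: (p14, p3, p0) → 49.6130
  f7: (p14, p12, p13) → 55.6288
  f8: (p14, p12, p0) → 53.0556
  f9: (p6, p14, p13) → 44.5827
  f10: (p6, p14, p3) → 58.4303
  f11: (p7, p4, p8) → 59.1497
  f12: (p2, p8, p13) → 11.3641
  f13: (p2, p6, p13) → 62.1451
  f14: (p16, p11, p4) → 16.1541
  f15: (p16, p7, p4) → 30.8074
  f16: (p16, p7, p11) → 11.3361
  f17: (p15, p11, p3) → 26.8061
  f18: (p15, p7, p11) → 31.7327
  f19: (p15, p7, p8) → 34.3752
  f20: (p1, p2, p8) → 5.8631
  f21: (p1, p15, p8) → 27.8024
  f22: (p1, p15, p3) → 15.0850
  f23: (p1, p6, p3) → 48.2722
  f24: (p1, p2, p6) → 55.7419
Σ area = 878.926

Euler: V−E+F = 14−36+24 = 2.

facets=24 area=878.926


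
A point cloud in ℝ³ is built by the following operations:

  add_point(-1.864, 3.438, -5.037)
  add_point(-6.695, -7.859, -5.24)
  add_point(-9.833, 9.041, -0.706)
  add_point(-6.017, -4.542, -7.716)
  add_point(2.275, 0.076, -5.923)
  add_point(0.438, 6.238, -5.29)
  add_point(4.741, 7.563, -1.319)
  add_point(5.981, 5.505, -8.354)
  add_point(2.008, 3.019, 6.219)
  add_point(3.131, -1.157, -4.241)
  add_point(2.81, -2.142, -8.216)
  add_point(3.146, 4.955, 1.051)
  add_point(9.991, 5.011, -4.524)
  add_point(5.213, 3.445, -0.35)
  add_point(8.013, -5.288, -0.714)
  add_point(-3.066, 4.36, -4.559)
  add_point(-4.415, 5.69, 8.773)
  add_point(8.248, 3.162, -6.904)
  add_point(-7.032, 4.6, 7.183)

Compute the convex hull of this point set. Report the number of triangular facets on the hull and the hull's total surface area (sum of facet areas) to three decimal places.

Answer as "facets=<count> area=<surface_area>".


Extreme-point indices: [1, 2, 3, 6, 7, 8, 10, 12, 14, 16, 17, 18] — 12 of 19 on the boundary.

Area of each hull facet:
  f1: (p14, p16, p1) → 138.1858
  f2: (p6, p16, p2) → 74.0580
  f3: (p6, p7, p2) → 52.9934
  f4: (p6, p7, p12) → 17.8444
  f5: (p18, p1, p2) → 80.7285
  f6: (p18, p16, p2) → 13.4423
  f7: (p18, p16, p1) → 23.5509
  f8: (p8, p14, p12) → 64.8674
  f9: (p8, p14, p16) → 23.7281
  f10: (p8, p6, p12) → 27.5798
  f11: (p8, p6, p16) → 31.8418
  f12: (p3, p1, p2) → 30.5613
  f13: (p3, p7, p2) → 115.5977
  f14: (p17, p14, p12) → 18.2271
  f15: (p17, p7, p12) → 6.0186
  f16: (p10, p17, p14) → 35.6414
  f17: (p10, p14, p1) → 55.2597
  f18: (p10, p3, p1) → 17.6490
  f19: (p10, p3, p7) → 29.9963
  f20: (p10, p17, p7) → 13.7234
Σ area = 871.495

Euler: V−E+F = 12−30+20 = 2.

facets=20 area=871.495


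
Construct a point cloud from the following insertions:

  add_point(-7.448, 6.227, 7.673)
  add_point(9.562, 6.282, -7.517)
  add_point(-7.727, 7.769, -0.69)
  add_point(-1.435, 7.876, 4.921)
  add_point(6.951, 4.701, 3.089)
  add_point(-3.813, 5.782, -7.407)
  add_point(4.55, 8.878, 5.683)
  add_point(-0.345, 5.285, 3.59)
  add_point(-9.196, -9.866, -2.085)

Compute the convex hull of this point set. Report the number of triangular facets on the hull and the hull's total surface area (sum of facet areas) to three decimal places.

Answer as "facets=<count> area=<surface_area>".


Hull vertices (7/9): indices [0, 1, 2, 4, 5, 6, 8].

Per-facet area ½‖(b−a)×(c−a)‖:
  f1: (p5, p1, p8) → 109.1645
  f2: (p4, p1, p8) → 123.2460
  f3: (p4, p6, p1) → 26.9645
  f4: (p4, p0, p8) → 141.8304
  f5: (p4, p6, p0) → 32.0734
  f6: (p2, p0, p8) → 75.1383
  f7: (p2, p5, p8) → 68.5439
  f8: (p2, p6, p0) → 52.2369
  f9: (p2, p6, p1) → 98.7924
  f10: (p2, p5, p1) → 46.9600
Σ area = 774.950

Euler: V−E+F = 7−15+10 = 2.

facets=10 area=774.950


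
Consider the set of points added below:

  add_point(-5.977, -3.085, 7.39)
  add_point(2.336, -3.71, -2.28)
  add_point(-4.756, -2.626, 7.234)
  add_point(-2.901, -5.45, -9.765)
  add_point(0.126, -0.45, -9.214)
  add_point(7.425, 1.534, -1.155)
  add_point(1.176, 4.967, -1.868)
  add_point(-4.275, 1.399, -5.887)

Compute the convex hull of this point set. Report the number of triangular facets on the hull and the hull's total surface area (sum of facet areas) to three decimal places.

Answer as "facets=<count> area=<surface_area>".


Extreme-point indices: [0, 1, 2, 3, 4, 5, 6, 7] — 8 of 8 on the boundary.

Facet areas (half cross-product norm):
  f1: (p7, p6, p0) → 52.1740
  f2: (p7, p3, p0) → 55.1972
  f3: (p2, p6, p0) → 6.2377
  f4: (p2, p6, p5) → 47.4346
  f5: (p4, p6, p5) → 32.7404
  f6: (p4, p3, p5) → 26.8395
  f7: (p4, p7, p6) → 22.1794
  f8: (p4, p7, p3) → 17.0432
  f9: (p1, p3, p5) → 26.3339
  f10: (p1, p2, p5) → 42.9338
  f11: (p1, p3, p0) → 57.4470
  f12: (p1, p2, p0) → 6.1645
Σ area = 392.725

Euler: V−E+F = 8−18+12 = 2.

facets=12 area=392.725


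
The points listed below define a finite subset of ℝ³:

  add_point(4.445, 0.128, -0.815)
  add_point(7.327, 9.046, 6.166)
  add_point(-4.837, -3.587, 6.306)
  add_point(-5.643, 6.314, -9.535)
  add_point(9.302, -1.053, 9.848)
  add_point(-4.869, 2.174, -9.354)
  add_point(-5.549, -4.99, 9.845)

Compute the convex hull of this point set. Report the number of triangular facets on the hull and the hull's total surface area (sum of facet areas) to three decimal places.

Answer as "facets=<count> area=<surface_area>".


Hull vertices (6/7): indices [0, 1, 3, 4, 5, 6].

Area of each hull facet:
  f1: (p1, p6, p3) → 185.1420
  f2: (p1, p6, p4) → 83.7964
  f3: (p5, p6, p3) → 40.0238
  f4: (p0, p6, p4) → 83.9326
  f5: (p0, p5, p6) → 99.0024
  f6: (p0, p1, p4) → 56.7258
  f7: (p0, p1, p3) → 84.1123
  f8: (p0, p5, p3) → 25.5694
Σ area = 658.305

Euler characteristic 6−12+8 = 2 ✓

facets=8 area=658.305


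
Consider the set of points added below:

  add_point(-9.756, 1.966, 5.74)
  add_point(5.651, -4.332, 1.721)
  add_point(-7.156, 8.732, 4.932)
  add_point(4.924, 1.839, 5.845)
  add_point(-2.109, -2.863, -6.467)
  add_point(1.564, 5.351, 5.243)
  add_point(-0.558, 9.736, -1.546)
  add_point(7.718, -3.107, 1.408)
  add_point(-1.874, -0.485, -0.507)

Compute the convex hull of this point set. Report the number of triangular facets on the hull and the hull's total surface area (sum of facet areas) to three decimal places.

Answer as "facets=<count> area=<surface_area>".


facets=12 area=513.657

8 of the 9 inputs are extreme points: [0, 1, 2, 3, 4, 5, 6, 7].

Facet areas (half cross-product norm):
  f1: (p4, p6, p7) → 81.8734
  f2: (p3, p6, p7) → 42.3497
  f3: (p1, p4, p0) → 84.7753
  f4: (p1, p4, p7) → 12.4846
  f5: (p1, p3, p0) → 54.4647
  f6: (p1, p3, p7) → 8.7152
  f7: (p2, p3, p0) → 50.1965
  f8: (p2, p4, p0) → 55.3814
  f9: (p2, p4, p6) → 63.1537
  f10: (p5, p3, p6) → 15.5426
  f11: (p5, p2, p6) → 34.8495
  f12: (p5, p2, p3) → 9.8702
Σ area = 513.657

Check V−E+F: 8 − 18 + 12 = 2.


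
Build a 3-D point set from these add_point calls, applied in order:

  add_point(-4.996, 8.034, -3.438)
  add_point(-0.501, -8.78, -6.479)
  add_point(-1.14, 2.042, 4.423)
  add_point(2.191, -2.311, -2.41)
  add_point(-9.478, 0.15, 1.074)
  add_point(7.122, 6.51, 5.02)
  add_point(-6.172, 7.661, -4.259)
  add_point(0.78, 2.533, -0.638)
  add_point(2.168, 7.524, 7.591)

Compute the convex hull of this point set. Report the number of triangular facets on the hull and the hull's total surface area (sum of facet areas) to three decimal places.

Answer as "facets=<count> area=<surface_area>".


facets=12 area=500.407

Points on the hull: [0, 1, 2, 3, 4, 5, 6, 8] (8 of 9).

Facet areas (half cross-product norm):
  f1: (p2, p1, p4) → 65.6930
  f2: (p2, p1, p5) → 67.9706
  f3: (p6, p1, p4) → 72.1344
  f4: (p6, p0, p1) → 12.9753
  f5: (p3, p1, p5) → 7.3250
  f6: (p3, p0, p5) → 75.5135
  f7: (p3, p0, p1) → 46.3779
  f8: (p8, p0, p5) → 37.1342
  f9: (p8, p2, p5) → 20.2176
  f10: (p8, p2, p4) → 22.0478
  f11: (p8, p6, p4) → 68.5041
  f12: (p8, p6, p0) → 4.5137
Σ area = 500.407

Check V−E+F: 8 − 18 + 12 = 2.


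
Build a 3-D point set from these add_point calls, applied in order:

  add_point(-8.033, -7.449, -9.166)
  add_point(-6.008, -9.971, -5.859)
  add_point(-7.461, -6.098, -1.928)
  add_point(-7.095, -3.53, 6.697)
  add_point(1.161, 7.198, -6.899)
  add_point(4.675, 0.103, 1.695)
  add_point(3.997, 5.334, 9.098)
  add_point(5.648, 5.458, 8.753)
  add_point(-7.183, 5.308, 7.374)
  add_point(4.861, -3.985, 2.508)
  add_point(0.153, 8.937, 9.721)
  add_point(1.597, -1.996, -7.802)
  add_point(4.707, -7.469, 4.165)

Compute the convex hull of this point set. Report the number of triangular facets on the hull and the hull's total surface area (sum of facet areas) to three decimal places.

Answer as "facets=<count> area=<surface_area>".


facets=22 area=925.078

Points on the hull: [0, 1, 2, 3, 4, 5, 6, 7, 8, 9, 10, 11, 12] (13 of 13).

Facet areas (half cross-product norm):
  f1: (p4, p10, p7) → 53.2714
  f2: (p12, p3, p1) → 82.7583
  f3: (p8, p3, p0) → 68.9149
  f4: (p8, p3, p10) → 33.9349
  f5: (p8, p4, p0) → 140.5774
  f6: (p8, p4, p10) → 68.7015
  f7: (p2, p1, p0) → 13.1976
  f8: (p2, p3, p0) → 3.6831
  f9: (p2, p3, p1) → 13.8297
  f10: (p6, p10, p7) → 3.2831
  f11: (p6, p3, p10) → 37.9205
  f12: (p6, p12, p7) → 11.5998
  f13: (p6, p12, p3) → 79.6024
  f14: (p5, p4, p7) → 50.4146
  f15: (p11, p12, p1) → 72.4961
  f16: (p11, p1, p0) → 25.2742
  f17: (p11, p4, p0) → 45.8530
  f18: (p11, p5, p4) → 45.2712
  f19: (p9, p11, p12) → 17.6753
  f20: (p9, p11, p5) → 21.2811
  f21: (p9, p12, p7) → 18.7477
  f22: (p9, p5, p7) → 16.7906
Σ area = 925.078

Euler characteristic 13−33+22 = 2 ✓


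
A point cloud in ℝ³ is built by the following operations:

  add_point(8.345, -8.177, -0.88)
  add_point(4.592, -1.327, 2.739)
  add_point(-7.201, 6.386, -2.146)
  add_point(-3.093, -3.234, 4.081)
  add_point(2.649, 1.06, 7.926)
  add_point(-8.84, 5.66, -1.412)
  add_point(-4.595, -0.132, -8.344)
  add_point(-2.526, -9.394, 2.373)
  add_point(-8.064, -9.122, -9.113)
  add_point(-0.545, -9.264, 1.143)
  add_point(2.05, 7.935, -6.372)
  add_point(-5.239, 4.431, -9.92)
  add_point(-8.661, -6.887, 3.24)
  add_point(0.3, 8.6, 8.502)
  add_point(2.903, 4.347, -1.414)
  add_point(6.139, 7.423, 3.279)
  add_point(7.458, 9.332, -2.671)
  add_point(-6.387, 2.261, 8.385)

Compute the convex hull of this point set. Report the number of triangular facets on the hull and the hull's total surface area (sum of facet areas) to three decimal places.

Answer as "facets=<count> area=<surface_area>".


Hull vertices (14/18): indices [0, 2, 4, 5, 7, 8, 9, 10, 11, 12, 13, 15, 16, 17].

Facet areas (half cross-product norm):
  f1: (p8, p12, p5) → 82.8087
  f2: (p15, p16, p0) → 52.0223
  f3: (p15, p13, p16) → 17.5012
  f4: (p4, p15, p0) → 60.2085
  f5: (p4, p15, p13) → 28.6346
  f6: (p2, p13, p5) → 12.4287
  f7: (p2, p13, p16) → 81.8141
  f8: (p11, p8, p0) → 124.7308
  f9: (p11, p8, p5) → 64.6241
  f10: (p11, p2, p5) → 7.0579
  f11: (p7, p4, p0) → 69.1832
  f12: (p7, p8, p12) → 40.7961
  f13: (p17, p4, p13) → 32.7495
  f14: (p17, p13, p5) → 49.0561
  f15: (p17, p12, p5) → 55.8484
  f16: (p17, p7, p12) → 35.2546
  f17: (p17, p7, p4) → 56.7917
  f18: (p10, p2, p16) → 29.2216
  f19: (p10, p11, p2) → 35.0241
  f20: (p10, p16, p0) → 58.6788
  f21: (p10, p11, p0) → 80.0176
  f22: (p9, p8, p0) → 53.6776
  f23: (p9, p7, p0) → 3.5403
  f24: (p9, p7, p8) → 14.8075
Σ area = 1146.478

Check V−E+F: 14 − 36 + 24 = 2.

facets=24 area=1146.478


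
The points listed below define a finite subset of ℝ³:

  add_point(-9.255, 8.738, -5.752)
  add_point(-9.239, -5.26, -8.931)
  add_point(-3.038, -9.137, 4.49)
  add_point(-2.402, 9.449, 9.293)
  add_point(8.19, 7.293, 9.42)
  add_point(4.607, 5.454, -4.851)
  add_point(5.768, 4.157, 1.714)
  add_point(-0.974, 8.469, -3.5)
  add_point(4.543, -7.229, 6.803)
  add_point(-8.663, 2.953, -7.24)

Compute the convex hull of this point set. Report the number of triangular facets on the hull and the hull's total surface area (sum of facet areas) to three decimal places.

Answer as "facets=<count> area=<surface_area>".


Points on the hull: [0, 1, 2, 3, 4, 5, 7, 8, 9] (9 of 10).

Area of each hull facet:
  f1: (p3, p2, p0) → 152.4352
  f2: (p7, p5, p0) → 17.0746
  f3: (p7, p5, p4) → 48.0249
  f4: (p7, p3, p0) → 54.7869
  f5: (p7, p3, p4) → 69.3385
  f6: (p1, p2, p0) → 109.5420
  f7: (p8, p5, p4) → 105.8930
  f8: (p8, p3, p4) → 82.0661
  f9: (p8, p3, p2) → 73.9551
  f10: (p8, p1, p2) → 51.3172
  f11: (p8, p1, p5) → 148.2482
  f12: (p9, p5, p0) → 40.8424
  f13: (p9, p1, p0) → 4.3745
  f14: (p9, p1, p5) → 55.3324
Σ area = 1013.231

Euler: V−E+F = 9−21+14 = 2.

facets=14 area=1013.231


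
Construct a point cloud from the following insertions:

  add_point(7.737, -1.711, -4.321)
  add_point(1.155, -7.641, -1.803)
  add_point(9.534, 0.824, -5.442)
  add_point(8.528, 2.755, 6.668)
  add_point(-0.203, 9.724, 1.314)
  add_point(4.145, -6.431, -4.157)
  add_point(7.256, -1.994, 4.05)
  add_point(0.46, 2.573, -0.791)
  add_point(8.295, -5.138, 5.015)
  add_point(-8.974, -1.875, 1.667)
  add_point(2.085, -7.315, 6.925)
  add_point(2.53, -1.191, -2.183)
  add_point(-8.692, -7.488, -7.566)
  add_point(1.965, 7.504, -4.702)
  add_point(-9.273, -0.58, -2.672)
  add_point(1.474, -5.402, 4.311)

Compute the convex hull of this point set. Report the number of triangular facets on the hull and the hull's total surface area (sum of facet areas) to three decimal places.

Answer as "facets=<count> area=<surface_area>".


facets=18 area=869.182

Points on the hull: [1, 2, 3, 4, 5, 8, 9, 10, 12, 13, 14] (11 of 16).

Area of each hull facet:
  f1: (p13, p4, p14) → 46.4301
  f2: (p13, p3, p2) → 60.5039
  f3: (p13, p3, p4) → 41.9136
  f4: (p9, p4, p14) → 32.2620
  f5: (p9, p3, p4) → 90.0468
  f6: (p9, p3, p10) → 79.7540
  f7: (p8, p3, p2) → 46.4404
  f8: (p8, p3, p10) → 26.5353
  f9: (p8, p5, p2) → 45.2384
  f10: (p12, p13, p14) → 56.0046
  f11: (p12, p13, p2) → 93.5937
  f12: (p12, p5, p2) → 48.8403
  f13: (p12, p9, p14) → 18.2765
  f14: (p12, p9, p10) → 72.0324
  f15: (p1, p12, p10) → 40.3594
  f16: (p1, p12, p5) → 21.3885
  f17: (p1, p8, p10) → 29.6586
  f18: (p1, p8, p5) → 19.9040
Σ area = 869.182

Euler: V−E+F = 11−27+18 = 2.


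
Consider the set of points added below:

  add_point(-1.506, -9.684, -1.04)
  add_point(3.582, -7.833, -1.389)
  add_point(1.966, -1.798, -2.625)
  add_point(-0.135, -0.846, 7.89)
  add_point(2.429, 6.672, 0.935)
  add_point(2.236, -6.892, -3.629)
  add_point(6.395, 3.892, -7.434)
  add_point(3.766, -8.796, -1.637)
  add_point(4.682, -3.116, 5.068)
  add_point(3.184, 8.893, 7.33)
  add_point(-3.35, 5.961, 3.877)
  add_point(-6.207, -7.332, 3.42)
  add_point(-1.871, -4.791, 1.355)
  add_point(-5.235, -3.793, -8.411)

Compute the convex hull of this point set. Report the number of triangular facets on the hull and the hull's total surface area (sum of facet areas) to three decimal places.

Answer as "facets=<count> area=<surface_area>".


facets=18 area=718.930

Extreme-point indices: [0, 3, 4, 5, 6, 7, 8, 9, 10, 11, 13] — 11 of 14 on the boundary.

Area of each hull facet:
  f1: (p8, p9, p6) → 84.7616
  f2: (p10, p13, p11) → 81.2799
  f3: (p10, p13, p6) → 96.0474
  f4: (p3, p8, p11) → 29.9544
  f5: (p3, p8, p9) → 30.9668
  f6: (p3, p10, p11) → 42.2909
  f7: (p3, p10, p9) → 33.0839
  f8: (p7, p8, p6) → 60.1271
  f9: (p7, p8, p11) → 46.9907
  f10: (p4, p9, p6) → 16.7580
  f11: (p4, p10, p6) → 21.8113
  f12: (p4, p10, p9) → 21.2659
  f13: (p5, p13, p6) → 56.2376
  f14: (p5, p7, p6) → 15.7950
  f15: (p5, p7, p13) → 6.2404
  f16: (p0, p13, p11) → 34.9637
  f17: (p0, p7, p11) → 13.5300
  f18: (p0, p7, p13) → 26.8256
Σ area = 718.930

Check V−E+F: 11 − 27 + 18 = 2.


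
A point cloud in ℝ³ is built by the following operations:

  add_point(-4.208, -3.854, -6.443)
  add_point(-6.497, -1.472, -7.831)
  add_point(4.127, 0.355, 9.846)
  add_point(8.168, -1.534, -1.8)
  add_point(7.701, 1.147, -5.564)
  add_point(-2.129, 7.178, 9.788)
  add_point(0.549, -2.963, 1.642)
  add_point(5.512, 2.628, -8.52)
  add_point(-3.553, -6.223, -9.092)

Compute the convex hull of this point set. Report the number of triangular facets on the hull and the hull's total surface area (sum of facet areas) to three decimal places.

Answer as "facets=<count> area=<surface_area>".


facets=14 area=591.862

Hull vertices (9/9): indices [0, 1, 2, 3, 4, 5, 6, 7, 8].

Triangle areas on the boundary:
  f1: (p7, p5, p1) → 122.0216
  f2: (p8, p7, p1) → 35.4316
  f3: (p4, p7, p5) → 37.3294
  f4: (p4, p2, p3) → 22.3319
  f5: (p4, p2, p5) → 72.8698
  f6: (p4, p8, p3) → 32.2923
  f7: (p4, p8, p7) → 24.7887
  f8: (p6, p2, p3) → 40.4371
  f9: (p6, p8, p3) → 50.6523
  f10: (p6, p2, p5) → 44.1818
  f11: (p0, p5, p1) → 35.3547
  f12: (p0, p6, p5) → 54.3055
  f13: (p0, p8, p1) → 6.2382
  f14: (p0, p6, p8) → 13.6272
Σ area = 591.862

Euler: V−E+F = 9−21+14 = 2.


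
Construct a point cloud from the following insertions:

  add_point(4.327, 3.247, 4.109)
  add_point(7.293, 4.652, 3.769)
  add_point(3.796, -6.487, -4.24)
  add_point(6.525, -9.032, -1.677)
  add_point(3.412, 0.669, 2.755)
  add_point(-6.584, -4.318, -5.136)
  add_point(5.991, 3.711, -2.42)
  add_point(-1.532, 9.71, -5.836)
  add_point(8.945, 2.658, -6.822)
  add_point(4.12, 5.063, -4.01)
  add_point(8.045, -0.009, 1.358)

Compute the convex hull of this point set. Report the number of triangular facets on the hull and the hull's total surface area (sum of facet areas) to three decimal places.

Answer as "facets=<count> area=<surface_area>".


facets=14 area=555.152

Hull vertices (9/11): indices [0, 1, 2, 3, 4, 5, 7, 8, 10].

Triangle areas on the boundary:
  f1: (p7, p8, p5) → 91.7876
  f2: (p0, p7, p5) → 92.6856
  f3: (p1, p7, p8) → 65.8171
  f4: (p1, p0, p7) → 21.6854
  f5: (p1, p3, p0) → 22.2580
  f6: (p2, p8, p5) → 55.3385
  f7: (p2, p3, p5) → 15.9261
  f8: (p2, p3, p8) → 23.1459
  f9: (p4, p0, p5) → 12.9836
  f10: (p4, p3, p5) → 71.3487
  f11: (p4, p3, p0) → 9.4471
  f12: (p10, p3, p8) → 41.6969
  f13: (p10, p1, p8) → 22.5812
  f14: (p10, p1, p3) → 8.4503
Σ area = 555.152

Check V−E+F: 9 − 21 + 14 = 2.
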